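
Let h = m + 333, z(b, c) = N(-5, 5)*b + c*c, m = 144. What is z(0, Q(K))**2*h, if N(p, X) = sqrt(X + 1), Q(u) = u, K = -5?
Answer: 298125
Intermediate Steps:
N(p, X) = sqrt(1 + X)
z(b, c) = c**2 + b*sqrt(6) (z(b, c) = sqrt(1 + 5)*b + c*c = sqrt(6)*b + c**2 = b*sqrt(6) + c**2 = c**2 + b*sqrt(6))
h = 477 (h = 144 + 333 = 477)
z(0, Q(K))**2*h = ((-5)**2 + 0*sqrt(6))**2*477 = (25 + 0)**2*477 = 25**2*477 = 625*477 = 298125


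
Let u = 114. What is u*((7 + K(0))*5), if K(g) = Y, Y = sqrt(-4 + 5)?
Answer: 4560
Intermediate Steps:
Y = 1 (Y = sqrt(1) = 1)
K(g) = 1
u*((7 + K(0))*5) = 114*((7 + 1)*5) = 114*(8*5) = 114*40 = 4560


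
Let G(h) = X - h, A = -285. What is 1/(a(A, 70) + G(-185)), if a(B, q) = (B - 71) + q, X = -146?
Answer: -1/247 ≈ -0.0040486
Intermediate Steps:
G(h) = -146 - h
a(B, q) = -71 + B + q (a(B, q) = (-71 + B) + q = -71 + B + q)
1/(a(A, 70) + G(-185)) = 1/((-71 - 285 + 70) + (-146 - 1*(-185))) = 1/(-286 + (-146 + 185)) = 1/(-286 + 39) = 1/(-247) = -1/247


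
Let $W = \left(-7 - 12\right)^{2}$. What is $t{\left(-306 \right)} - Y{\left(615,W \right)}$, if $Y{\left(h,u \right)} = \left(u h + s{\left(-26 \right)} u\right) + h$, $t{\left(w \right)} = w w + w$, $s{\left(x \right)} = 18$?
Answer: $-135798$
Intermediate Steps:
$t{\left(w \right)} = w + w^{2}$ ($t{\left(w \right)} = w^{2} + w = w + w^{2}$)
$W = 361$ ($W = \left(-19\right)^{2} = 361$)
$Y{\left(h,u \right)} = h + 18 u + h u$ ($Y{\left(h,u \right)} = \left(u h + 18 u\right) + h = \left(h u + 18 u\right) + h = \left(18 u + h u\right) + h = h + 18 u + h u$)
$t{\left(-306 \right)} - Y{\left(615,W \right)} = - 306 \left(1 - 306\right) - \left(615 + 18 \cdot 361 + 615 \cdot 361\right) = \left(-306\right) \left(-305\right) - \left(615 + 6498 + 222015\right) = 93330 - 229128 = -135798$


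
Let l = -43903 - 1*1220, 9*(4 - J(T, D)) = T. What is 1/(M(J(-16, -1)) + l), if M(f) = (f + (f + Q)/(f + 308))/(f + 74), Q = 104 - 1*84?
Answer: -253454/11436586225 ≈ -2.2162e-5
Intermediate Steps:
J(T, D) = 4 - T/9
Q = 20 (Q = 104 - 84 = 20)
l = -45123 (l = -43903 - 1220 = -45123)
M(f) = (f + (20 + f)/(308 + f))/(74 + f) (M(f) = (f + (f + 20)/(f + 308))/(f + 74) = (f + (20 + f)/(308 + f))/(74 + f))
1/(M(J(-16, -1)) + l) = 1/((20 + (4 - ⅑*(-16))² + 309*(4 - ⅑*(-16)))/(22792 + (4 - ⅑*(-16))² + 382*(4 - ⅑*(-16))) - 45123) = 1/((20 + (4 + 16/9)² + 309*(4 + 16/9))/(22792 + (4 + 16/9)² + 382*(4 + 16/9)) - 45123) = 1/((20 + (52/9)² + 309*(52/9))/(22792 + (52/9)² + 382*(52/9)) - 45123) = 1/((20 + 2704/81 + 5356/3)/(22792 + 2704/81 + 19864/9) - 45123) = 1/((148936/81)/(2027632/81) - 45123) = 1/((81/2027632)*(148936/81) - 45123) = 1/(18617/253454 - 45123) = 1/(-11436586225/253454) = -253454/11436586225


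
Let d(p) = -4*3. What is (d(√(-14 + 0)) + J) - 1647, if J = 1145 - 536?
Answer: -1050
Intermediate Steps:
J = 609
d(p) = -12
(d(√(-14 + 0)) + J) - 1647 = (-12 + 609) - 1647 = 597 - 1647 = -1050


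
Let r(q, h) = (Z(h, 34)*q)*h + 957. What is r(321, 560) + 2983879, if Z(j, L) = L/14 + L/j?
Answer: 3432310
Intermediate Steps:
Z(j, L) = L/14 + L/j (Z(j, L) = L*(1/14) + L/j = L/14 + L/j)
r(q, h) = 957 + h*q*(17/7 + 34/h) (r(q, h) = (((1/14)*34 + 34/h)*q)*h + 957 = ((17/7 + 34/h)*q)*h + 957 = (q*(17/7 + 34/h))*h + 957 = h*q*(17/7 + 34/h) + 957 = 957 + h*q*(17/7 + 34/h))
r(321, 560) + 2983879 = (957 + (17/7)*321*(14 + 560)) + 2983879 = (957 + (17/7)*321*574) + 2983879 = (957 + 447474) + 2983879 = 448431 + 2983879 = 3432310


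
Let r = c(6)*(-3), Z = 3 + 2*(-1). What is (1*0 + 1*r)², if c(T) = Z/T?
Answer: ¼ ≈ 0.25000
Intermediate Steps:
Z = 1 (Z = 3 - 2 = 1)
c(T) = 1/T
r = -½ (r = -3/6 = (⅙)*(-3) = -½ ≈ -0.50000)
(1*0 + 1*r)² = (1*0 + 1*(-½))² = (0 - ½)² = (-½)² = ¼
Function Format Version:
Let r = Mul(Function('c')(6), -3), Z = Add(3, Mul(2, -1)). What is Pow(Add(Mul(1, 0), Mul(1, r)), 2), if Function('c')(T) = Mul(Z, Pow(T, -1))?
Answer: Rational(1, 4) ≈ 0.25000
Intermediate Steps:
Z = 1 (Z = Add(3, -2) = 1)
Function('c')(T) = Pow(T, -1) (Function('c')(T) = Mul(1, Pow(T, -1)) = Pow(T, -1))
r = Rational(-1, 2) (r = Mul(Pow(6, -1), -3) = Mul(Rational(1, 6), -3) = Rational(-1, 2) ≈ -0.50000)
Pow(Add(Mul(1, 0), Mul(1, r)), 2) = Pow(Add(Mul(1, 0), Mul(1, Rational(-1, 2))), 2) = Pow(Add(0, Rational(-1, 2)), 2) = Pow(Rational(-1, 2), 2) = Rational(1, 4)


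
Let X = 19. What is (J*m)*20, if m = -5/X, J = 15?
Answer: -1500/19 ≈ -78.947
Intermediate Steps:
m = -5/19 ≈ -0.26316
(J*m)*20 = (15*(-5/19))*20 = -75/19*20 = -1500/19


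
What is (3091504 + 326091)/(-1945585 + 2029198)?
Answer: 3417595/83613 ≈ 40.874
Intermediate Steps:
(3091504 + 326091)/(-1945585 + 2029198) = 3417595/83613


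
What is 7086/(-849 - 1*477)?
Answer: -1181/221 ≈ -5.3439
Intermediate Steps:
7086/(-849 - 1*477) = 7086/(-849 - 477) = 7086/(-1326) = 7086*(-1/1326) = -1181/221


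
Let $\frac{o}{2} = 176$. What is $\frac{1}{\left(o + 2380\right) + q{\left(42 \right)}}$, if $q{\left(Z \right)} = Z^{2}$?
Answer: $\frac{1}{4496} \approx 0.00022242$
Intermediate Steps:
$o = 352$ ($o = 2 \cdot 176 = 352$)
$\frac{1}{\left(o + 2380\right) + q{\left(42 \right)}} = \frac{1}{\left(352 + 2380\right) + 42^{2}} = \frac{1}{2732 + 1764} = \frac{1}{4496}$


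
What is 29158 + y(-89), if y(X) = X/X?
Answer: 29159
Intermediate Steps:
y(X) = 1
29158 + y(-89) = 29158 + 1 = 29159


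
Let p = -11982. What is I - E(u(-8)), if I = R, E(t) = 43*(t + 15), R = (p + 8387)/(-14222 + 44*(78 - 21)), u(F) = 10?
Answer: -12588955/11714 ≈ -1074.7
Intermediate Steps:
R = 3595/11714 (R = (-11982 + 8387)/(-14222 + 44*(78 - 21)) = -3595/(-14222 + 44*57) = -3595/(-14222 + 2508) = -3595/(-11714) = -3595*(-1/11714) = 3595/11714 ≈ 0.30690)
E(t) = 645 + 43*t (E(t) = 43*(15 + t) = 645 + 43*t)
I = 3595/11714 ≈ 0.30690
I - E(u(-8)) = 3595/11714 - (645 + 43*10) = 3595/11714 - (645 + 430) = 3595/11714 - 1*1075 = 3595/11714 - 1075 = -12588955/11714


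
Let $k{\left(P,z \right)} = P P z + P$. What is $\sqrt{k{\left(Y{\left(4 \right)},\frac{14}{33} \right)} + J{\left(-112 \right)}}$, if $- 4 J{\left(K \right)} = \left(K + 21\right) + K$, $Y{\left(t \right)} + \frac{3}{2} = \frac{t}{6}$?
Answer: $\frac{\sqrt{1968483}}{198} \approx 7.086$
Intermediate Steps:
$Y{\left(t \right)} = - \frac{3}{2} + \frac{t}{6}$
$J{\left(K \right)} = - \frac{21}{4} - \frac{K}{2}$ ($J{\left(K \right)} = - \frac{\left(K + 21\right) + K}{4} = - \frac{\left(21 + K\right) + K}{4} = - \frac{21 + 2 K}{4} = - \frac{21}{4} - \frac{K}{2}$)
$k{\left(P,z \right)} = P + z P^{2}$ ($k{\left(P,z \right)} = P^{2} z + P = z P^{2} + P = P + z P^{2}$)
$\sqrt{k{\left(Y{\left(4 \right)},\frac{14}{33} \right)} + J{\left(-112 \right)}} = \sqrt{\left(- \frac{3}{2} + \frac{1}{6} \cdot 4\right) \left(1 + \left(- \frac{3}{2} + \frac{1}{6} \cdot 4\right) \frac{14}{33}\right) - - \frac{203}{4}} = \sqrt{\left(- \frac{3}{2} + \frac{2}{3}\right) \left(1 + \left(- \frac{3}{2} + \frac{2}{3}\right) 14 \cdot \frac{1}{33}\right) + \left(- \frac{21}{4} + 56\right)} = \sqrt{- \frac{5 \left(1 - \frac{35}{99}\right)}{6} + \frac{203}{4}} = \sqrt{\left(- \frac{5}{6}\right) \frac{64}{99} + \frac{203}{4}} = \sqrt{- \frac{160}{297} + \frac{203}{4}} = \sqrt{\frac{59651}{1188}} = \frac{\sqrt{1968483}}{198}$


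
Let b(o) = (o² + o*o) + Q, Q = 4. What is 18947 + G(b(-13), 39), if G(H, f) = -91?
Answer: 18856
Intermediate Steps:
b(o) = 4 + 2*o² (b(o) = (o² + o*o) + 4 = (o² + o²) + 4 = 2*o² + 4 = 4 + 2*o²)
18947 + G(b(-13), 39) = 18947 - 91 = 18856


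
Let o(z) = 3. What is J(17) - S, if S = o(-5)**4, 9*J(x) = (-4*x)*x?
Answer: -1885/9 ≈ -209.44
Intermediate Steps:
J(x) = -4*x**2/9 (J(x) = ((-4*x)*x)/9 = (-4*x**2)/9 = -4*x**2/9)
S = 81 (S = 3**4 = 81)
J(17) - S = -4/9*17**2 - 1*81 = -4/9*289 - 81 = -1156/9 - 81 = -1885/9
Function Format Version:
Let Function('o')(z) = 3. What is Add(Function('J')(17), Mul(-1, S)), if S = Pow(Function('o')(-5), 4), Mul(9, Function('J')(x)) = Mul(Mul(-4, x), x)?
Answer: Rational(-1885, 9) ≈ -209.44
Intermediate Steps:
Function('J')(x) = Mul(Rational(-4, 9), Pow(x, 2)) (Function('J')(x) = Mul(Rational(1, 9), Mul(Mul(-4, x), x)) = Mul(Rational(1, 9), Mul(-4, Pow(x, 2))) = Mul(Rational(-4, 9), Pow(x, 2)))
S = 81 (S = Pow(3, 4) = 81)
Add(Function('J')(17), Mul(-1, S)) = Add(Mul(Rational(-4, 9), Pow(17, 2)), Mul(-1, 81)) = Add(Mul(Rational(-4, 9), 289), -81) = Add(Rational(-1156, 9), -81) = Rational(-1885, 9)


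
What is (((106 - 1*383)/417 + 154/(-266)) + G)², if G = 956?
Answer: 57222235153444/62773929 ≈ 9.1156e+5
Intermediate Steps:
(((106 - 1*383)/417 + 154/(-266)) + G)² = (((106 - 1*383)/417 + 154/(-266)) + 956)² = (((106 - 383)*(1/417) + 154*(-1/266)) + 956)² = ((-277*1/417 - 11/19) + 956)² = ((-277/417 - 11/19) + 956)² = (-9850/7923 + 956)² = (7564538/7923)² = 57222235153444/62773929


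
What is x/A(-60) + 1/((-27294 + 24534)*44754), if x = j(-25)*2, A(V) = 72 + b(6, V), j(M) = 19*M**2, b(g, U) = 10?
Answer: 1466812349959/5064362640 ≈ 289.63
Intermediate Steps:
A(V) = 82 (A(V) = 72 + 10 = 82)
x = 23750 (x = (19*(-25)**2)*2 = (19*625)*2 = 11875*2 = 23750)
x/A(-60) + 1/((-27294 + 24534)*44754) = 23750/82 + 1/((-27294 + 24534)*44754) = 23750*(1/82) + (1/44754)/(-2760) = 11875/41 - 1/2760*1/44754 = 11875/41 - 1/123521040 = 1466812349959/5064362640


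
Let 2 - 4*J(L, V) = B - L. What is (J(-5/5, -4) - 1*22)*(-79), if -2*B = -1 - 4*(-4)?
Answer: 12561/8 ≈ 1570.1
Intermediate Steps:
B = -15/2 (B = -(-1 - 4*(-4))/2 = -(-1 + 16)/2 = -½*15 = -15/2 ≈ -7.5000)
J(L, V) = 19/8 + L/4 (J(L, V) = ½ - (-15/2 - L)/4 = ½ + (15/8 + L/4) = 19/8 + L/4)
(J(-5/5, -4) - 1*22)*(-79) = ((19/8 + (-5/5)/4) - 1*22)*(-79) = ((19/8 + (-5*⅕)/4) - 22)*(-79) = ((19/8 + (¼)*(-1)) - 22)*(-79) = ((19/8 - ¼) - 22)*(-79) = (17/8 - 22)*(-79) = -159/8*(-79) = 12561/8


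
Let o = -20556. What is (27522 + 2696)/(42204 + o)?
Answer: 15109/10824 ≈ 1.3959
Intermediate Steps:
(27522 + 2696)/(42204 + o) = (27522 + 2696)/(42204 - 20556) = 30218/21648 = 30218*(1/21648) = 15109/10824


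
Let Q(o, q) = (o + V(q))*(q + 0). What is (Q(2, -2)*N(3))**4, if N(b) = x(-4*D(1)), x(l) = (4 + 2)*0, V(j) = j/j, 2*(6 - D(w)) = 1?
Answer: 0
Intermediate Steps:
D(w) = 11/2 (D(w) = 6 - 1/2*1 = 6 - 1/2 = 11/2)
V(j) = 1
x(l) = 0 (x(l) = 6*0 = 0)
N(b) = 0
Q(o, q) = q*(1 + o) (Q(o, q) = (o + 1)*(q + 0) = (1 + o)*q = q*(1 + o))
(Q(2, -2)*N(3))**4 = (-2*(1 + 2)*0)**4 = (-2*3*0)**4 = (-6*0)**4 = 0**4 = 0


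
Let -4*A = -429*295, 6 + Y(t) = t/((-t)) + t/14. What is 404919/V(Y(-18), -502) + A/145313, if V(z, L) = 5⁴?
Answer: 235439075463/363282500 ≈ 648.09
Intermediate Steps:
Y(t) = -7 + t/14 (Y(t) = -6 + (t/((-t)) + t/14) = -6 + (t*(-1/t) + t*(1/14)) = -6 + (-1 + t/14) = -7 + t/14)
A = 126555/4 (A = -(-429)*295/4 = -¼*(-126555) = 126555/4 ≈ 31639.)
V(z, L) = 625
404919/V(Y(-18), -502) + A/145313 = 404919/625 + (126555/4)/145313 = 404919*(1/625) + (126555/4)*(1/145313) = 404919/625 + 126555/581252 = 235439075463/363282500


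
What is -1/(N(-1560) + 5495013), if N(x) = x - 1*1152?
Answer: -1/5492301 ≈ -1.8207e-7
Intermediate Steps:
N(x) = -1152 + x (N(x) = x - 1152 = -1152 + x)
-1/(N(-1560) + 5495013) = -1/((-1152 - 1560) + 5495013) = -1/(-2712 + 5495013) = -1/5492301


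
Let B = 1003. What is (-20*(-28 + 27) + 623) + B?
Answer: 1646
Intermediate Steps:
(-20*(-28 + 27) + 623) + B = (-20*(-28 + 27) + 623) + 1003 = (-20*(-1) + 623) + 1003 = (20 + 623) + 1003 = 643 + 1003 = 1646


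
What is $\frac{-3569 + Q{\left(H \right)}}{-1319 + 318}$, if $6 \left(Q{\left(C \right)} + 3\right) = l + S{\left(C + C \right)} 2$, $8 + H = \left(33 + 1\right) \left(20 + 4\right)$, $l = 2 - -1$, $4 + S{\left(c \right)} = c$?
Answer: $\frac{1655}{546} \approx 3.0311$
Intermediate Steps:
$S{\left(c \right)} = -4 + c$
$l = 3$ ($l = 2 + 1 = 3$)
$H = 808$ ($H = -8 + \left(33 + 1\right) \left(20 + 4\right) = -8 + 34 \cdot 24 = -8 + 816 = 808$)
$Q{\left(C \right)} = - \frac{23}{6} + \frac{2 C}{3}$ ($Q{\left(C \right)} = -3 + \frac{3 + \left(-4 + \left(C + C\right)\right) 2}{6} = -3 + \frac{3 + \left(-4 + 2 C\right) 2}{6} = -3 + \frac{3 + \left(-8 + 4 C\right)}{6} = -3 + \frac{-5 + 4 C}{6} = -3 + \left(- \frac{5}{6} + \frac{2 C}{3}\right) = - \frac{23}{6} + \frac{2 C}{3}$)
$\frac{-3569 + Q{\left(H \right)}}{-1319 + 318} = \frac{-3569 + \left(- \frac{23}{6} + \frac{2}{3} \cdot 808\right)}{-1319 + 318} = \frac{-3569 + \left(- \frac{23}{6} + \frac{1616}{3}\right)}{-1001} = \left(-3569 + \frac{3209}{6}\right) \left(- \frac{1}{1001}\right) = \left(- \frac{18205}{6}\right) \left(- \frac{1}{1001}\right) = \frac{1655}{546}$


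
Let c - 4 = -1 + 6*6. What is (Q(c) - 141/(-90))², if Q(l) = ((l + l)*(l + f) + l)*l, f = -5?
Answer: 9913159299289/900 ≈ 1.1015e+10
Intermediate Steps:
c = 39 (c = 4 + (-1 + 6*6) = 4 + (-1 + 36) = 4 + 35 = 39)
Q(l) = l*(l + 2*l*(-5 + l)) (Q(l) = ((l + l)*(l - 5) + l)*l = ((2*l)*(-5 + l) + l)*l = (2*l*(-5 + l) + l)*l = (l + 2*l*(-5 + l))*l = l*(l + 2*l*(-5 + l)))
(Q(c) - 141/(-90))² = (39²*(-9 + 2*39) - 141/(-90))² = (1521*(-9 + 78) - 141*(-1/90))² = (1521*69 + 47/30)² = (104949 + 47/30)² = (3148517/30)² = 9913159299289/900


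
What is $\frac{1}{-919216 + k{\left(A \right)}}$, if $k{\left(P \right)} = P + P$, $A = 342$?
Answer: $- \frac{1}{918532} \approx -1.0887 \cdot 10^{-6}$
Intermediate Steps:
$k{\left(P \right)} = 2 P$
$\frac{1}{-919216 + k{\left(A \right)}} = \frac{1}{-919216 + 2 \cdot 342} = \frac{1}{-919216 + 684} = \frac{1}{-918532} = - \frac{1}{918532}$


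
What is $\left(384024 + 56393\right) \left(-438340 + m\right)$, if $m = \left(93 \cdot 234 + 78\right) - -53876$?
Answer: $-159705774208$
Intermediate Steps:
$m = 75716$ ($m = \left(21762 + 78\right) + 53876 = 21840 + 53876 = 75716$)
$\left(384024 + 56393\right) \left(-438340 + m\right) = \left(384024 + 56393\right) \left(-438340 + 75716\right) = 440417 \left(-362624\right) = -159705774208$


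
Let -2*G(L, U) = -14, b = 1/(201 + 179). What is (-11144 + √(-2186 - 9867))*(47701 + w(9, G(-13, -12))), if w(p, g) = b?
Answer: -50500097466/95 + 18126381*I*√12053/380 ≈ -5.3158e+8 + 5.2369e+6*I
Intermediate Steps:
b = 1/380 ≈ 0.0026316
G(L, U) = 7 (G(L, U) = -½*(-14) = 7)
w(p, g) = 1/380
(-11144 + √(-2186 - 9867))*(47701 + w(9, G(-13, -12))) = (-11144 + √(-2186 - 9867))*(47701 + 1/380) = (-11144 + √(-12053))*(18126381/380) = (-11144 + I*√12053)*(18126381/380) = -50500097466/95 + 18126381*I*√12053/380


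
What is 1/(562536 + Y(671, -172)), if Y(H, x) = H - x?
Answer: 1/563379 ≈ 1.7750e-6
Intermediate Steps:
1/(562536 + Y(671, -172)) = 1/(562536 + (671 - 1*(-172))) = 1/(562536 + (671 + 172)) = 1/(562536 + 843) = 1/563379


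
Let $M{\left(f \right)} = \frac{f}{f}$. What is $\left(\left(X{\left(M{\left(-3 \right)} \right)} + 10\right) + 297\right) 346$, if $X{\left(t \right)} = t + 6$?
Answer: $108644$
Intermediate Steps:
$M{\left(f \right)} = 1$
$X{\left(t \right)} = 6 + t$
$\left(\left(X{\left(M{\left(-3 \right)} \right)} + 10\right) + 297\right) 346 = \left(\left(\left(6 + 1\right) + 10\right) + 297\right) 346 = \left(\left(7 + 10\right) + 297\right) 346 = \left(17 + 297\right) 346 = 314 \cdot 346 = 108644$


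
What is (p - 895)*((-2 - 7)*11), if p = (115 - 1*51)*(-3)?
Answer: 107613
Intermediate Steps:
p = -192 (p = (115 - 51)*(-3) = 64*(-3) = -192)
(p - 895)*((-2 - 7)*11) = (-192 - 895)*((-2 - 7)*11) = -(-9783)*11 = -1087*(-99) = 107613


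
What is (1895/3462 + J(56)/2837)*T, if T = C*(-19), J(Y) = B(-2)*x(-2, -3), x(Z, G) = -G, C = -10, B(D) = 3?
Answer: 513690935/4910847 ≈ 104.60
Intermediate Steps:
J(Y) = 9 (J(Y) = 3*(-1*(-3)) = 3*3 = 9)
T = 190 (T = -10*(-19) = 190)
(1895/3462 + J(56)/2837)*T = (1895/3462 + 9/2837)*190 = (5407273/9821694)*190 = 513690935/4910847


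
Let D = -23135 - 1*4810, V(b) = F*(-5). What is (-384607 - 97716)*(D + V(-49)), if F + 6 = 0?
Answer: 13464046545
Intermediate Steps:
F = -6 (F = -6 + 0 = -6)
V(b) = 30 (V(b) = -6*(-5) = 30)
D = -27945 (D = -23135 - 4810 = -27945)
(-384607 - 97716)*(D + V(-49)) = (-384607 - 97716)*(-27945 + 30) = -482323*(-27915) = 13464046545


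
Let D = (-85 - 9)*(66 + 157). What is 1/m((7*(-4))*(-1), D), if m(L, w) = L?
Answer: 1/28 ≈ 0.035714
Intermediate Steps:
D = -20962 (D = -94*223 = -20962)
1/m((7*(-4))*(-1), D) = 1/((7*(-4))*(-1)) = 1/(-28*(-1)) = 1/28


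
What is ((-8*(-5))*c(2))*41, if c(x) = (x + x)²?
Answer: 26240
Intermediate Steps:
c(x) = 4*x² (c(x) = (2*x)² = 4*x²)
((-8*(-5))*c(2))*41 = ((-8*(-5))*(4*2²))*41 = (40*(4*4))*41 = (40*16)*41 = 640*41 = 26240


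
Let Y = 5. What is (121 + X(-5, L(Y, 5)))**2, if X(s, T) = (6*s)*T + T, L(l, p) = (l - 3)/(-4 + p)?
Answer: 3969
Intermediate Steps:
L(l, p) = (-3 + l)/(-4 + p)
X(s, T) = T + 6*T*s (X(s, T) = 6*T*s + T = T + 6*T*s)
(121 + X(-5, L(Y, 5)))**2 = (121 + ((-3 + 5)/(-4 + 5))*(1 + 6*(-5)))**2 = (121 + (2/1)*(1 - 30))**2 = (121 + (1*2)*(-29))**2 = (121 + 2*(-29))**2 = (121 - 58)**2 = 63**2 = 3969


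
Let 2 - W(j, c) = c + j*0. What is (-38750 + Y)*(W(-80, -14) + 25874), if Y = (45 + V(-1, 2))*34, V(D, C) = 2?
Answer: -961865280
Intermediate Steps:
W(j, c) = 2 - c (W(j, c) = 2 - (c + j*0) = 2 - (c + 0) = 2 - c)
Y = 1598 (Y = (45 + 2)*34 = 47*34 = 1598)
(-38750 + Y)*(W(-80, -14) + 25874) = (-38750 + 1598)*((2 - 1*(-14)) + 25874) = -37152*((2 + 14) + 25874) = -37152*(16 + 25874) = -37152*25890 = -961865280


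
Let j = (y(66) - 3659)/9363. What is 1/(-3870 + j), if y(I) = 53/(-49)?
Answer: -458787/1775685034 ≈ -0.00025837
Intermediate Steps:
y(I) = -53/49 (y(I) = 53*(-1/49) = -53/49)
j = -179344/458787 (j = (-53/49 - 3659)/9363 = -179344/49*1/9363 = -179344/458787 ≈ -0.39091)
1/(-3870 + j) = 1/(-3870 - 179344/458787) = 1/(-1775685034/458787) = -458787/1775685034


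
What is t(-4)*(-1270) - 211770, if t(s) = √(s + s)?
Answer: -211770 - 2540*I*√2 ≈ -2.1177e+5 - 3592.1*I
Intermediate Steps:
t(s) = √2*√s (t(s) = √(2*s) = √2*√s)
t(-4)*(-1270) - 211770 = (√2*√(-4))*(-1270) - 211770 = (√2*(2*I))*(-1270) - 211770 = (2*I*√2)*(-1270) - 211770 = -2540*I*√2 - 211770 = -211770 - 2540*I*√2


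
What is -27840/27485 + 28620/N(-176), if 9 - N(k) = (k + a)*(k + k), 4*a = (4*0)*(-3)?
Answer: -502222764/340500671 ≈ -1.4750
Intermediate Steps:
a = 0 (a = ((4*0)*(-3))/4 = (0*(-3))/4 = (¼)*0 = 0)
N(k) = 9 - 2*k² (N(k) = 9 - (k + 0)*(k + k) = 9 - k*2*k = 9 - 2*k²)
-27840/27485 + 28620/N(-176) = -27840/27485 + 28620/(9 - 2*(-176)²) = -27840*1/27485 + 28620/(9 - 2*30976) = -5568/5497 + 28620/(9 - 61952) = -5568/5497 + 28620/(-61943) = -5568/5497 + 28620*(-1/61943) = -5568/5497 - 28620/61943 = -502222764/340500671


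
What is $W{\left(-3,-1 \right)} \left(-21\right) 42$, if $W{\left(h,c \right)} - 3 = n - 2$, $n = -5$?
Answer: $3528$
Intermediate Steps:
$W{\left(h,c \right)} = -4$ ($W{\left(h,c \right)} = 3 - 7 = -4$)
$W{\left(-3,-1 \right)} \left(-21\right) 42 = \left(-4\right) \left(-21\right) 42 = 84 \cdot 42 = 3528$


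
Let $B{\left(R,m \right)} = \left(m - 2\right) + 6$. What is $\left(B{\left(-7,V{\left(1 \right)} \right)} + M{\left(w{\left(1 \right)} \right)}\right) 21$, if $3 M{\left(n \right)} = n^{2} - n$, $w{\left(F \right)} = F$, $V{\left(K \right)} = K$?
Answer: $105$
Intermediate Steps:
$M{\left(n \right)} = - \frac{n}{3} + \frac{n^{2}}{3}$ ($M{\left(n \right)} = \frac{n^{2} - n}{3} = - \frac{n}{3} + \frac{n^{2}}{3}$)
$B{\left(R,m \right)} = 4 + m$ ($B{\left(R,m \right)} = \left(-2 + m\right) + 6 = 4 + m$)
$\left(B{\left(-7,V{\left(1 \right)} \right)} + M{\left(w{\left(1 \right)} \right)}\right) 21 = \left(\left(4 + 1\right) + \frac{1}{3} \cdot 1 \left(-1 + 1\right)\right) 21 = \left(5 + \frac{1}{3} \cdot 1 \cdot 0\right) 21 = \left(5 + 0\right) 21 = 5 \cdot 21 = 105$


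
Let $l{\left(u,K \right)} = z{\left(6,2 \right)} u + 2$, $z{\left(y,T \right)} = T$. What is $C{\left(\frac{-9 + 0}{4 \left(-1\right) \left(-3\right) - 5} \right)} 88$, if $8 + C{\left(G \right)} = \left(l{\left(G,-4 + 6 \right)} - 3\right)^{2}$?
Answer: $\frac{20504}{49} \approx 418.45$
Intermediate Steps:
$l{\left(u,K \right)} = 2 + 2 u$ ($l{\left(u,K \right)} = 2 u + 2 = 2 + 2 u$)
$C{\left(G \right)} = -8 + \left(-1 + 2 G\right)^{2}$ ($C{\left(G \right)} = -8 + \left(\left(2 + 2 G\right) - 3\right)^{2} = -8 + \left(-1 + 2 G\right)^{2}$)
$C{\left(\frac{-9 + 0}{4 \left(-1\right) \left(-3\right) - 5} \right)} 88 = \left(-8 + \left(-1 + 2 \frac{-9 + 0}{4 \left(-1\right) \left(-3\right) - 5}\right)^{2}\right) 88 = \left(-8 + \left(-1 + 2 \left(- \frac{9}{\left(-4\right) \left(-3\right) - 5}\right)\right)^{2}\right) 88 = \left(-8 + \left(-1 + 2 \left(- \frac{9}{12 - 5}\right)\right)^{2}\right) 88 = \left(-8 + \left(-1 + 2 \left(- \frac{9}{7}\right)\right)^{2}\right) 88 = \left(-8 + \left(-1 - \frac{18}{7}\right)^{2}\right) 88 = \left(-8 + \left(- \frac{25}{7}\right)^{2}\right) 88 = \left(-8 + \frac{625}{49}\right) 88 = \frac{233}{49} \cdot 88 = \frac{20504}{49}$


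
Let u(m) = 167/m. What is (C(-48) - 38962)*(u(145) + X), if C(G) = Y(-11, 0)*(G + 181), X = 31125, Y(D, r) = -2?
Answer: -177047418576/145 ≈ -1.2210e+9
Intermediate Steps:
C(G) = -362 - 2*G (C(G) = -2*(G + 181) = -2*(181 + G) = -362 - 2*G)
(C(-48) - 38962)*(u(145) + X) = ((-362 - 2*(-48)) - 38962)*(167/145 + 31125) = ((-362 + 96) - 38962)*(167*(1/145) + 31125) = (-266 - 38962)*(167/145 + 31125) = -39228*4513292/145 = -177047418576/145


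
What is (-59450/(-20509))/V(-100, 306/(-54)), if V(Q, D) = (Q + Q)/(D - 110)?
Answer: 412583/246108 ≈ 1.6764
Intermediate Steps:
V(Q, D) = 2*Q/(-110 + D) (V(Q, D) = (2*Q)/(-110 + D) = 2*Q/(-110 + D))
(-59450/(-20509))/V(-100, 306/(-54)) = (-59450/(-20509))/((2*(-100)/(-110 + 306/(-54)))) = (-59450*(-1/20509))/((2*(-100)/(-110 + 306*(-1/54)))) = 59450/(20509*((2*(-100)/(-110 - 17/3)))) = 59450/(20509*((2*(-100)/(-347/3)))) = 59450/(20509*((2*(-100)*(-3/347)))) = 59450/(20509*(600/347)) = (59450/20509)*(347/600) = 412583/246108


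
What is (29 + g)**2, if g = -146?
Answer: 13689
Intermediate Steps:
(29 + g)**2 = (29 - 146)**2 = (-117)**2 = 13689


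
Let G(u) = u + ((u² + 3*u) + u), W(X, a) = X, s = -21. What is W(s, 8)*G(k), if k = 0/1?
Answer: 0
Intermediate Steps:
k = 0 (k = 0*1 = 0)
G(u) = u² + 5*u (G(u) = u + (u² + 4*u) = u² + 5*u)
W(s, 8)*G(k) = -0*(5 + 0) = -0*5 = -21*0 = 0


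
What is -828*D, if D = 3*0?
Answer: 0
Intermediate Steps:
D = 0
-828*D = -828*0 = 0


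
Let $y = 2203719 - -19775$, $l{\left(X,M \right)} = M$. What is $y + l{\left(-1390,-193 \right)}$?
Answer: $2223301$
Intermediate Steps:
$y = 2223494$ ($y = 2203719 + \left(-955526 + 975301\right) = 2203719 + 19775 = 2223494$)
$y + l{\left(-1390,-193 \right)} = 2223494 - 193 = 2223301$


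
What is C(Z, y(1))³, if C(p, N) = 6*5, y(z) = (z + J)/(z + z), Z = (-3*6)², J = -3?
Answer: 27000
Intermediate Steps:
Z = 324 (Z = (-18)² = 324)
y(z) = (-3 + z)/(2*z) (y(z) = (z - 3)/(z + z) = (-3 + z)/((2*z)) = (-3 + z)*(1/(2*z)) = (-3 + z)/(2*z))
C(p, N) = 30
C(Z, y(1))³ = 30³ = 27000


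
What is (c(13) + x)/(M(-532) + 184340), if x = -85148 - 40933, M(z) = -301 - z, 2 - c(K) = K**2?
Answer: -126248/184571 ≈ -0.68401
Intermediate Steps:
c(K) = 2 - K**2
x = -126081
(c(13) + x)/(M(-532) + 184340) = ((2 - 1*13**2) - 126081)/((-301 - 1*(-532)) + 184340) = ((2 - 1*169) - 126081)/((-301 + 532) + 184340) = ((2 - 169) - 126081)/(231 + 184340) = (-167 - 126081)/184571 = -126248*1/184571 = -126248/184571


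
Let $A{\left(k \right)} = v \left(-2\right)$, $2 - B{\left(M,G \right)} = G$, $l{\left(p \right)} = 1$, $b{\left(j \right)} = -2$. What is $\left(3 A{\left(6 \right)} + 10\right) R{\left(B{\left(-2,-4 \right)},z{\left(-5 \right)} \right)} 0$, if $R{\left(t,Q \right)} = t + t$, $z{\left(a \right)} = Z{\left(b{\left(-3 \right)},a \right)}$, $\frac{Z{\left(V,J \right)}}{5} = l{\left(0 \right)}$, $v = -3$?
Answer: $0$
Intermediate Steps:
$B{\left(M,G \right)} = 2 - G$
$Z{\left(V,J \right)} = 5$ ($Z{\left(V,J \right)} = 5 \cdot 1 = 5$)
$z{\left(a \right)} = 5$
$A{\left(k \right)} = 6$ ($A{\left(k \right)} = \left(-3\right) \left(-2\right) = 6$)
$R{\left(t,Q \right)} = 2 t$
$\left(3 A{\left(6 \right)} + 10\right) R{\left(B{\left(-2,-4 \right)},z{\left(-5 \right)} \right)} 0 = \left(3 \cdot 6 + 10\right) 2 \left(2 - -4\right) 0 = \left(18 + 10\right) 2 \left(2 + 4\right) 0 = 28 \cdot 2 \cdot 6 \cdot 0 = 28 \cdot 12 \cdot 0 = 336 \cdot 0 = 0$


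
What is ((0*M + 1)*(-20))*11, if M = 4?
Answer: -220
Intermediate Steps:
((0*M + 1)*(-20))*11 = ((0*4 + 1)*(-20))*11 = ((0 + 1)*(-20))*11 = (1*(-20))*11 = -20*11 = -220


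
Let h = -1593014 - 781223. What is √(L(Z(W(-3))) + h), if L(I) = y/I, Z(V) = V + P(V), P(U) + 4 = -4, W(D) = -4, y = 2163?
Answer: I*√9497669/2 ≈ 1540.9*I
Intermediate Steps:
P(U) = -8 (P(U) = -4 - 4 = -8)
Z(V) = -8 + V (Z(V) = V - 8 = -8 + V)
h = -2374237
L(I) = 2163/I
√(L(Z(W(-3))) + h) = √(2163/(-8 - 4) - 2374237) = √(2163/(-12) - 2374237) = √(2163*(-1/12) - 2374237) = √(-721/4 - 2374237) = √(-9497669/4) = I*√9497669/2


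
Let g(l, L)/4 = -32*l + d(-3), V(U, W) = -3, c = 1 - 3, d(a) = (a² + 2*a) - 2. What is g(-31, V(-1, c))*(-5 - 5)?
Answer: -39720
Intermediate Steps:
d(a) = -2 + a² + 2*a
c = -2
g(l, L) = 4 - 128*l (g(l, L) = 4*(-32*l + (-2 + (-3)² + 2*(-3))) = 4*(-32*l + (-2 + 9 - 6)) = 4*(-32*l + 1) = 4*(1 - 32*l) = 4 - 128*l)
g(-31, V(-1, c))*(-5 - 5) = (4 - 128*(-31))*(-5 - 5) = (4 + 3968)*(-10) = 3972*(-10) = -39720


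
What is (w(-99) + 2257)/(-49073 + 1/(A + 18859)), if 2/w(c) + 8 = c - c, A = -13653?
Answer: -23497281/510948074 ≈ -0.045988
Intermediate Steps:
w(c) = -¼ (w(c) = 2/(-8 + (c - c)) = 2/(-8 + 0) = 2/(-8) = 2*(-⅛) = -¼)
(w(-99) + 2257)/(-49073 + 1/(A + 18859)) = (-¼ + 2257)/(-49073 + 1/(-13653 + 18859)) = 9027/(4*(-49073 + 1/5206)) = 9027/(4*(-255474037/5206)) = (9027/4)*(-5206/255474037) = -23497281/510948074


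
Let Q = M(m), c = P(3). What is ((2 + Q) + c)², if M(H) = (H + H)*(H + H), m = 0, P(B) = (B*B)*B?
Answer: 841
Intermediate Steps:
P(B) = B³ (P(B) = B²*B = B³)
c = 27 (c = 3³ = 27)
M(H) = 4*H² (M(H) = (2*H)*(2*H) = 4*H²)
Q = 0 (Q = 4*0² = 4*0 = 0)
((2 + Q) + c)² = ((2 + 0) + 27)² = (2 + 27)² = 29² = 841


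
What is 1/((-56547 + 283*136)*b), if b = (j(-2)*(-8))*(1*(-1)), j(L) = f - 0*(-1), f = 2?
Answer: -1/288944 ≈ -3.4609e-6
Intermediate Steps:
j(L) = 2 (j(L) = 2 - 0*(-1) = 2 - 1*0 = 2 + 0 = 2)
b = 16 (b = (2*(-8))*(1*(-1)) = -16*(-1) = 16)
1/((-56547 + 283*136)*b) = 1/((-56547 + 283*136)*16) = (1/16)/(-56547 + 38488) = (1/16)/(-18059) = -1/18059*1/16 = -1/288944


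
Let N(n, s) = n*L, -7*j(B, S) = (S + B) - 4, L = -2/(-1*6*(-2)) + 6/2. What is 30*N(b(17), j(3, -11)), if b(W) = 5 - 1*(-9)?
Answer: 1190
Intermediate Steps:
L = 17/6 (L = -2/((-6*(-2))) + 6*(1/2) = -2/12 + 3 = -2*1/12 + 3 = -1/6 + 3 = 17/6 ≈ 2.8333)
j(B, S) = 4/7 - B/7 - S/7 (j(B, S) = -((S + B) - 4)/7 = -((B + S) - 4)/7 = -(-4 + B + S)/7 = 4/7 - B/7 - S/7)
b(W) = 14 (b(W) = 5 + 9 = 14)
N(n, s) = 17*n/6 (N(n, s) = n*(17/6) = 17*n/6)
30*N(b(17), j(3, -11)) = 30*((17/6)*14) = 30*(119/3) = 1190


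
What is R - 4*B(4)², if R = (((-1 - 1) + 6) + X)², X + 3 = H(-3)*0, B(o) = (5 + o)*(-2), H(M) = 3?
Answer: -1295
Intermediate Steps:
B(o) = -10 - 2*o
X = -3 (X = -3 + 3*0 = -3 + 0 = -3)
R = 1 (R = (((-1 - 1) + 6) - 3)² = ((-2 + 6) - 3)² = (4 - 3)² = 1² = 1)
R - 4*B(4)² = 1 - 4*(-10 - 2*4)² = 1 - 4*(-10 - 8)² = 1 - 4*(-18)² = 1 - 4*324 = 1 - 1296 = -1295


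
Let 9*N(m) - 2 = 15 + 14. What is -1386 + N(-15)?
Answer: -12443/9 ≈ -1382.6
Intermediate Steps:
N(m) = 31/9 (N(m) = 2/9 + (15 + 14)/9 = 2/9 + (1/9)*29 = 2/9 + 29/9 = 31/9)
-1386 + N(-15) = -1386 + 31/9 = -12443/9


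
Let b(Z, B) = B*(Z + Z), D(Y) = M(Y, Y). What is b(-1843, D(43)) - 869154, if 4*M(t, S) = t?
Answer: -1817557/2 ≈ -9.0878e+5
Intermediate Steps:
M(t, S) = t/4
D(Y) = Y/4
b(Z, B) = 2*B*Z (b(Z, B) = B*(2*Z) = 2*B*Z)
b(-1843, D(43)) - 869154 = 2*((1/4)*43)*(-1843) - 869154 = 2*(43/4)*(-1843) - 869154 = -79249/2 - 869154 = -1817557/2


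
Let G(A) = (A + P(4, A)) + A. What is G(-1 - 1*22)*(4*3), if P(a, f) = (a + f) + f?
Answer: -1056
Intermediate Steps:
P(a, f) = a + 2*f
G(A) = 4 + 4*A (G(A) = (A + (4 + 2*A)) + A = (4 + 3*A) + A = 4 + 4*A)
G(-1 - 1*22)*(4*3) = (4 + 4*(-1 - 1*22))*(4*3) = (4 + 4*(-1 - 22))*12 = (4 + 4*(-23))*12 = (4 - 92)*12 = -88*12 = -1056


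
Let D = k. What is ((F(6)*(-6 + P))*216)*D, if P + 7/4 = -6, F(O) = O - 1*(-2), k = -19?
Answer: 451440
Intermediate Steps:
F(O) = 2 + O (F(O) = O + 2 = 2 + O)
D = -19
P = -31/4 (P = -7/4 - 6 = -31/4 ≈ -7.7500)
((F(6)*(-6 + P))*216)*D = (((2 + 6)*(-6 - 31/4))*216)*(-19) = ((8*(-55/4))*216)*(-19) = -110*216*(-19) = -23760*(-19) = 451440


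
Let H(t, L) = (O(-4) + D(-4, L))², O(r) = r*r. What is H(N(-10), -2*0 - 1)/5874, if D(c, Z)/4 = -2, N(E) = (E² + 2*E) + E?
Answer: 32/2937 ≈ 0.010895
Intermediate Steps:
N(E) = E² + 3*E
D(c, Z) = -8 (D(c, Z) = 4*(-2) = -8)
O(r) = r²
H(t, L) = 64 (H(t, L) = ((-4)² - 8)² = (16 - 8)² = 8² = 64)
H(N(-10), -2*0 - 1)/5874 = 64/5874 = 64*(1/5874) = 32/2937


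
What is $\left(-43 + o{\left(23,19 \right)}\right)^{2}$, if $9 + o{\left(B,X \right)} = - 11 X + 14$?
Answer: $61009$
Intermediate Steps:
$o{\left(B,X \right)} = 5 - 11 X$ ($o{\left(B,X \right)} = -9 - \left(-14 + 11 X\right) = 5 - 11 X$)
$\left(-43 + o{\left(23,19 \right)}\right)^{2} = \left(-43 + \left(5 - 209\right)\right)^{2} = \left(-43 - 204\right)^{2} = \left(-247\right)^{2} = 61009$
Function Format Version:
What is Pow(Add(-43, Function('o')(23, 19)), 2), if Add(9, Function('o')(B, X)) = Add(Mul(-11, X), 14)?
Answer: 61009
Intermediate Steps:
Function('o')(B, X) = Add(5, Mul(-11, X)) (Function('o')(B, X) = Add(-9, Add(Mul(-11, X), 14)) = Add(-9, Add(14, Mul(-11, X))) = Add(5, Mul(-11, X)))
Pow(Add(-43, Function('o')(23, 19)), 2) = Pow(Add(-43, Add(5, Mul(-11, 19))), 2) = Pow(Add(-43, Add(5, -209)), 2) = Pow(Add(-43, -204), 2) = Pow(-247, 2) = 61009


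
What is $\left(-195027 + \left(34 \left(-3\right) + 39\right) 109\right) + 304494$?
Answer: $102600$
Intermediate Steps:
$\left(-195027 + \left(34 \left(-3\right) + 39\right) 109\right) + 304494 = \left(-195027 + \left(-102 + 39\right) 109\right) + 304494 = \left(-195027 - 6867\right) + 304494 = -201894 + 304494 = 102600$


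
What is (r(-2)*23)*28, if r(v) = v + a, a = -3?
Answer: -3220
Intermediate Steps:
r(v) = -3 + v (r(v) = v - 3 = -3 + v)
(r(-2)*23)*28 = ((-3 - 2)*23)*28 = -5*23*28 = -115*28 = -3220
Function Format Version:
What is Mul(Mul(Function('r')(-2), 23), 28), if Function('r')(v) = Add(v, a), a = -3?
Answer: -3220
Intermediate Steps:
Function('r')(v) = Add(-3, v) (Function('r')(v) = Add(v, -3) = Add(-3, v))
Mul(Mul(Function('r')(-2), 23), 28) = Mul(Mul(Add(-3, -2), 23), 28) = Mul(Mul(-5, 23), 28) = Mul(-115, 28) = -3220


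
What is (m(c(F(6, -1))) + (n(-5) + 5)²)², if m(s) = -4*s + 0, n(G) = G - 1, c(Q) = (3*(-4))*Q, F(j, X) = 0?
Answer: 1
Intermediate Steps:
c(Q) = -12*Q
n(G) = -1 + G
m(s) = -4*s
(m(c(F(6, -1))) + (n(-5) + 5)²)² = (-(-48)*0 + ((-1 - 5) + 5)²)² = (-4*0 + (-6 + 5)²)² = (0 + (-1)²)² = (0 + 1)² = 1² = 1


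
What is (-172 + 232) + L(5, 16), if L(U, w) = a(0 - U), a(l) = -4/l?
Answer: 304/5 ≈ 60.800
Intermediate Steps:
L(U, w) = 4/U (L(U, w) = -4/(0 - U) = -4*(-1/U) = -(-4)/U = 4/U)
(-172 + 232) + L(5, 16) = (-172 + 232) + 4/5 = 60 + 4*(1/5) = 60 + 4/5 = 304/5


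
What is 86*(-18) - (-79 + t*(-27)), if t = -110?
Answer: -4439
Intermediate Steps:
86*(-18) - (-79 + t*(-27)) = 86*(-18) - (-79 - 110*(-27)) = -1548 - (-79 + 2970) = -1548 - 1*2891 = -1548 - 2891 = -4439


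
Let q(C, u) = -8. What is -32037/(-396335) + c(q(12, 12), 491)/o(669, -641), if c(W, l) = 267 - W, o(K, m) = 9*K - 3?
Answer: 301790791/2385144030 ≈ 0.12653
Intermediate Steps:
o(K, m) = -3 + 9*K
-32037/(-396335) + c(q(12, 12), 491)/o(669, -641) = -32037/(-396335) + (267 - 1*(-8))/(-3 + 9*669) = -32037*(-1/396335) + (267 + 8)/(-3 + 6021) = 32037/396335 + 275/6018 = 301790791/2385144030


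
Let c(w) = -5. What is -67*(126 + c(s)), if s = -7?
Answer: -8107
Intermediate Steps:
-67*(126 + c(s)) = -67*(126 - 5) = -67*121 = -8107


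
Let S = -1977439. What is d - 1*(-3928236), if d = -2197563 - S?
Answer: 3708112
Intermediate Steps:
d = -220124 (d = -2197563 - 1*(-1977439) = -2197563 + 1977439 = -220124)
d - 1*(-3928236) = -220124 - 1*(-3928236) = -220124 + 3928236 = 3708112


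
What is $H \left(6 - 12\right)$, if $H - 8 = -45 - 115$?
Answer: $912$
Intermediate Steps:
$H = -152$ ($H = 8 - 160 = -152$)
$H \left(6 - 12\right) = - 152 \left(6 - 12\right) = \left(-152\right) \left(-6\right) = 912$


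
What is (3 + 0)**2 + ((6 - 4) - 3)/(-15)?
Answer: 136/15 ≈ 9.0667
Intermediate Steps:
(3 + 0)**2 + ((6 - 4) - 3)/(-15) = 3**2 - (2 - 3)/15 = 9 - 1/15*(-1) = 9 + 1/15 = 136/15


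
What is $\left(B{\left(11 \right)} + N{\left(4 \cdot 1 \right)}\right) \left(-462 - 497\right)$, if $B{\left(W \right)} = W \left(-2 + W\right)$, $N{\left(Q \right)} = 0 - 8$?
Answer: $-87269$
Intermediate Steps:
$N{\left(Q \right)} = -8$ ($N{\left(Q \right)} = 0 - 8 = -8$)
$\left(B{\left(11 \right)} + N{\left(4 \cdot 1 \right)}\right) \left(-462 - 497\right) = \left(11 \left(-2 + 11\right) - 8\right) \left(-462 - 497\right) = \left(11 \cdot 9 - 8\right) \left(-959\right) = \left(99 - 8\right) \left(-959\right) = 91 \left(-959\right) = -87269$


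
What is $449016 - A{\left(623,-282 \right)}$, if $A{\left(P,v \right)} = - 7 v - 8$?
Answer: $447050$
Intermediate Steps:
$A{\left(P,v \right)} = -8 - 7 v$
$449016 - A{\left(623,-282 \right)} = 449016 - \left(-8 - -1974\right) = 449016 - \left(-8 + 1974\right) = 449016 - 1966 = 447050$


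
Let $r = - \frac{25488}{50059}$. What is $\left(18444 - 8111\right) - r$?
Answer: $\frac{517285135}{50059} \approx 10334.0$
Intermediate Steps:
$r = - \frac{25488}{50059}$ ($r = \left(-25488\right) \frac{1}{50059} = - \frac{25488}{50059} \approx -0.50916$)
$\left(18444 - 8111\right) - r = \left(18444 - 8111\right) - - \frac{25488}{50059} = 10333 + \frac{25488}{50059} = \frac{517285135}{50059}$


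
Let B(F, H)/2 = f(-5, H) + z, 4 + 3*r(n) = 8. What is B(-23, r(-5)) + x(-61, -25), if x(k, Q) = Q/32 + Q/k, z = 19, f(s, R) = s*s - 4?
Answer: 155435/1952 ≈ 79.629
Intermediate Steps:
f(s, R) = -4 + s² (f(s, R) = s² - 4 = -4 + s²)
r(n) = 4/3 (r(n) = -4/3 + (⅓)*8 = -4/3 + 8/3 = 4/3)
x(k, Q) = Q/32 + Q/k (x(k, Q) = Q*(1/32) + Q/k = Q/32 + Q/k)
B(F, H) = 80 (B(F, H) = 2*((-4 + (-5)²) + 19) = 2*((-4 + 25) + 19) = 2*(21 + 19) = 2*40 = 80)
B(-23, r(-5)) + x(-61, -25) = 80 + ((1/32)*(-25) - 25/(-61)) = 80 + (-25/32 - 25*(-1/61)) = 80 + (-25/32 + 25/61) = 80 - 725/1952 = 155435/1952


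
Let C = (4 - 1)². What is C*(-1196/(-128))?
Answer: 2691/32 ≈ 84.094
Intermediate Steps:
C = 9 (C = 3² = 9)
C*(-1196/(-128)) = 9*(-1196/(-128)) = 9*(-1196*(-1/128)) = 9*(299/32) = 2691/32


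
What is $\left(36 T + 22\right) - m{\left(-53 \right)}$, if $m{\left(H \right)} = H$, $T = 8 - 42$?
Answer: $-1149$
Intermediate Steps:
$T = -34$
$\left(36 T + 22\right) - m{\left(-53 \right)} = \left(36 \left(-34\right) + 22\right) - -53 = \left(-1224 + 22\right) + 53 = -1202 + 53 = -1149$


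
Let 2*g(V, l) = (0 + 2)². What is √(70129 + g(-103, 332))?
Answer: √70131 ≈ 264.82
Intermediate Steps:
g(V, l) = 2 (g(V, l) = (0 + 2)²/2 = (½)*2² = (½)*4 = 2)
√(70129 + g(-103, 332)) = √(70129 + 2) = √70131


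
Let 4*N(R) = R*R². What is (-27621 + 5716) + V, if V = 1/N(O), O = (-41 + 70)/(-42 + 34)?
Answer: -534243093/24389 ≈ -21905.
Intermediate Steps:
O = -29/8 (O = 29/(-8) = 29*(-⅛) = -29/8 ≈ -3.6250)
N(R) = R³/4 (N(R) = (R*R²)/4 = R³/4)
V = -2048/24389 (V = 1/((-29/8)³/4) = 1/((¼)*(-24389/512)) = 1/(-24389/2048) = -2048/24389 ≈ -0.083972)
(-27621 + 5716) + V = (-27621 + 5716) - 2048/24389 = -21905 - 2048/24389 = -534243093/24389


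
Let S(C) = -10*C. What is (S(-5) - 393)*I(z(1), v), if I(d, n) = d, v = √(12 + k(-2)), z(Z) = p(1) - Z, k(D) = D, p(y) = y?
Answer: 0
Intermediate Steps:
z(Z) = 1 - Z
v = √10 (v = √(12 - 2) = √10 ≈ 3.1623)
(S(-5) - 393)*I(z(1), v) = (-10*(-5) - 393)*(1 - 1*1) = (50 - 393)*(1 - 1) = -343*0 = 0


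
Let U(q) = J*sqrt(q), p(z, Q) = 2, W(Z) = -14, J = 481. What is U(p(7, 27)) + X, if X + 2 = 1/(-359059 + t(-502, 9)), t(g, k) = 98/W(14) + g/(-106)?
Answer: -38060547/19030247 + 481*sqrt(2) ≈ 678.24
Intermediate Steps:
t(g, k) = -7 - g/106 (t(g, k) = 98/(-14) + g/(-106) = 98*(-1/14) + g*(-1/106) = -7 - g/106)
X = -38060547/19030247 (X = -2 + 1/(-359059 + (-7 - 1/106*(-502))) = -2 + 1/(-359059 + (-7 + 251/53)) = -2 + 1/(-359059 - 120/53) = -2 + 1/(-19030247/53) = -2 - 53/19030247 = -38060547/19030247 ≈ -2.0000)
U(q) = 481*sqrt(q)
U(p(7, 27)) + X = 481*sqrt(2) - 38060547/19030247 = -38060547/19030247 + 481*sqrt(2)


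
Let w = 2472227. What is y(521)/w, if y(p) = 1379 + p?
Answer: 1900/2472227 ≈ 0.00076854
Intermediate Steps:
y(521)/w = (1379 + 521)/2472227 = 1900*(1/2472227) = 1900/2472227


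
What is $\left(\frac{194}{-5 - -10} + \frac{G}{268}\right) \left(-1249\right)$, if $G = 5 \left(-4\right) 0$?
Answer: $- \frac{242306}{5} \approx -48461.0$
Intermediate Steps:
$G = 0$ ($G = \left(-20\right) 0 = 0$)
$\left(\frac{194}{-5 - -10} + \frac{G}{268}\right) \left(-1249\right) = \left(\frac{194}{-5 - -10} + \frac{0}{268}\right) \left(-1249\right) = \left(\frac{194}{-5 + 10} + 0 \cdot \frac{1}{268}\right) \left(-1249\right) = \left(\frac{194}{5} + 0\right) \left(-1249\right) = \frac{194}{5} \left(-1249\right) = - \frac{242306}{5}$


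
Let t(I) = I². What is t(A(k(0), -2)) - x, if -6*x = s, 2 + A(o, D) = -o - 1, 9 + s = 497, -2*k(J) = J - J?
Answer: 271/3 ≈ 90.333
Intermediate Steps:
k(J) = 0 (k(J) = -(J - J)/2 = -½*0 = 0)
s = 488 (s = -9 + 497 = 488)
A(o, D) = -3 - o (A(o, D) = -2 + (-o - 1) = -2 + (-1 - o) = -3 - o)
x = -244/3 (x = -⅙*488 = -244/3 ≈ -81.333)
t(A(k(0), -2)) - x = (-3 - 1*0)² - 1*(-244/3) = (-3 + 0)² + 244/3 = (-3)² + 244/3 = 9 + 244/3 = 271/3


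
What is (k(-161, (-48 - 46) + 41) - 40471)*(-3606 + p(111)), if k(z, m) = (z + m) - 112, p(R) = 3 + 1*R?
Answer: 142463124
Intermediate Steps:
p(R) = 3 + R
k(z, m) = -112 + m + z (k(z, m) = (m + z) - 112 = -112 + m + z)
(k(-161, (-48 - 46) + 41) - 40471)*(-3606 + p(111)) = ((-112 + ((-48 - 46) + 41) - 161) - 40471)*(-3606 + (3 + 111)) = ((-112 + (-94 + 41) - 161) - 40471)*(-3606 + 114) = ((-112 - 53 - 161) - 40471)*(-3492) = (-326 - 40471)*(-3492) = -40797*(-3492) = 142463124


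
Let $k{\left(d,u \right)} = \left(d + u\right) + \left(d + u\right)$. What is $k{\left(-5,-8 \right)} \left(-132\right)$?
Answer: $3432$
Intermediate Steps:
$k{\left(d,u \right)} = 2 d + 2 u$
$k{\left(-5,-8 \right)} \left(-132\right) = \left(2 \left(-5\right) + 2 \left(-8\right)\right) \left(-132\right) = \left(-10 - 16\right) \left(-132\right) = \left(-26\right) \left(-132\right) = 3432$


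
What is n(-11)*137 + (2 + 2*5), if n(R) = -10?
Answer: -1358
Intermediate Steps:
n(-11)*137 + (2 + 2*5) = -10*137 + (2 + 2*5) = -1370 + (2 + 10) = -1370 + 12 = -1358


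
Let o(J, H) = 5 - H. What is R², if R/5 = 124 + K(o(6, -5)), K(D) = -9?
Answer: 330625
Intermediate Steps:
R = 575 (R = 5*(124 - 9) = 5*115 = 575)
R² = 575² = 330625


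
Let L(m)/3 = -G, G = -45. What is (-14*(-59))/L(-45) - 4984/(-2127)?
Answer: 809914/95715 ≈ 8.4617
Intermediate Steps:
L(m) = 135 (L(m) = 3*(-1*(-45)) = 3*45 = 135)
(-14*(-59))/L(-45) - 4984/(-2127) = -14*(-59)/135 - 4984/(-2127) = 826*(1/135) - 4984*(-1/2127) = 826/135 + 4984/2127 = 809914/95715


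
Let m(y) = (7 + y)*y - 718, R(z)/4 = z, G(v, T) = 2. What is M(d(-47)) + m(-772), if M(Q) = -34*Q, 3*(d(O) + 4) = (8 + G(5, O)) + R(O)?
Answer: 1776046/3 ≈ 5.9202e+5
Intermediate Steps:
R(z) = 4*z
m(y) = -718 + y*(7 + y) (m(y) = y*(7 + y) - 718 = -718 + y*(7 + y))
d(O) = -⅔ + 4*O/3 (d(O) = -4 + ((8 + 2) + 4*O)/3 = -4 + (10 + 4*O)/3 = -4 + (10/3 + 4*O/3) = -⅔ + 4*O/3)
M(d(-47)) + m(-772) = -34*(-⅔ + (4/3)*(-47)) + (-718 + (-772)² + 7*(-772)) = -34*(-⅔ - 188/3) + (-718 + 595984 - 5404) = -34*(-190/3) + 589862 = 6460/3 + 589862 = 1776046/3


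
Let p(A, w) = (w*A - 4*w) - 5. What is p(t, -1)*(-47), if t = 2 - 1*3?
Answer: 0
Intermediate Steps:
t = -1 (t = 2 - 3 = -1)
p(A, w) = -5 - 4*w + A*w (p(A, w) = (A*w - 4*w) - 5 = (-4*w + A*w) - 5 = -5 - 4*w + A*w)
p(t, -1)*(-47) = (-5 - 4*(-1) - 1*(-1))*(-47) = (-5 + 4 + 1)*(-47) = 0*(-47) = 0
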